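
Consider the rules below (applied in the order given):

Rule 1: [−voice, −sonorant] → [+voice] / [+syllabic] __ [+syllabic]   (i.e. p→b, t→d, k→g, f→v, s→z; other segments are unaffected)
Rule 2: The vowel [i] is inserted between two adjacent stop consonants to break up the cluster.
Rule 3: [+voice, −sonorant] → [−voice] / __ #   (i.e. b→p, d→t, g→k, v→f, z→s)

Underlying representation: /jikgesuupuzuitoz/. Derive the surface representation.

jikigezuubuzuidos

Rule 1 (intervocalic voicing): /s/ is a voiceless obstruent between vowels /e/ and /u/, so it voices to [z]. /p/ is a voiceless obstruent between vowels /u/ and /u/, so it voices to [b]. /t/ is a voiceless obstruent between vowels /i/ and /o/, so it voices to [d]. /jikgesuupuzuitoz/ → jikgezuubuzuidoz.
Rule 2 (stop-cluster i-epenthesis): /k/ and /g/ form a stop–stop cluster, so [i] is inserted between them. /jikgezuubuzuidoz/ → jikigezuubuzuidoz.
Rule 3 (final devoicing): /z/ is a voiced obstruent in word-final position, so it devoices to [s]. /jikigezuubuzuidoz/ → jikigezuubuzuidos.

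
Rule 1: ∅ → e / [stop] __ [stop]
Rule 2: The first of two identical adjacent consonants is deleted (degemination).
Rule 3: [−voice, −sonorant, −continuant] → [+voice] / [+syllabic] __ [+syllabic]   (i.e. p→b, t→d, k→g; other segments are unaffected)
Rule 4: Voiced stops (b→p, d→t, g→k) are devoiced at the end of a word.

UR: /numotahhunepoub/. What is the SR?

numodahuneboup

Rule 1 (stop-cluster e-epenthesis): no segment meets the environment; /numotahhunepoub/ is unchanged.
Rule 2 (degemination): /hh/ is a geminate; the first /h/ deletes. /numotahhunepoub/ → numotahunepoub.
Rule 3 (intervocalic voicing): /t/ is a voiceless stop between vowels /o/ and /a/, so it voices to [d]. /p/ is a voiceless stop between vowels /e/ and /o/, so it voices to [b]. /numotahunepoub/ → numodahuneboub.
Rule 4 (final devoicing): /b/ is a voiced stop in word-final position, so it devoices to [p]. /numodahuneboub/ → numodahuneboup.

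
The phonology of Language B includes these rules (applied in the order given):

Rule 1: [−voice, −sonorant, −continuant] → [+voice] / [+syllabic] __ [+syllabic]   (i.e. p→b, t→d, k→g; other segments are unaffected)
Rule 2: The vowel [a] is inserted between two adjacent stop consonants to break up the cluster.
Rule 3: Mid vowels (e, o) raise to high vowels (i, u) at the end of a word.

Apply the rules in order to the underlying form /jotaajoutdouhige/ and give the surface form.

jodaajoutadouhigi

Rule 1 (intervocalic voicing): /t/ is a voiceless stop between vowels /o/ and /a/, so it voices to [d]. /jotaajoutdouhige/ → jodaajoutdouhige.
Rule 2 (stop-cluster a-epenthesis): /t/ and /d/ form a stop–stop cluster, so [a] is inserted between them. /jodaajoutdouhige/ → jodaajoutadouhige.
Rule 3 (final vowel raising): /e/ is a mid vowel in word-final position, so it raises to [i]. /jodaajoutadouhige/ → jodaajoutadouhigi.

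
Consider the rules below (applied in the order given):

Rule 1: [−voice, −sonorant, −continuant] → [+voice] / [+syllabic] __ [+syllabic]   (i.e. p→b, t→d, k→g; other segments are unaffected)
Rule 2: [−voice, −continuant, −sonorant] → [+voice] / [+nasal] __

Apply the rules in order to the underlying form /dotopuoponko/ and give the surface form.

Rule 1 (intervocalic voicing): /t/ is a voiceless stop between vowels /o/ and /o/, so it voices to [d]. /p/ is a voiceless stop between vowels /o/ and /u/, so it voices to [b]. /p/ is a voiceless stop between vowels /o/ and /o/, so it voices to [b]. /dotopuoponko/ → dodobuobonko.
Rule 2 (post-nasal voicing): /k/ is a voiceless stop immediately after the nasal /n/, so it voices to [g]. /dodobuobonko/ → dodobuobongo.

dodobuobongo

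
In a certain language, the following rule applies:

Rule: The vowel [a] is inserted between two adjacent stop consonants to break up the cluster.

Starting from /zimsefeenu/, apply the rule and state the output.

zimsefeenu

No segment of /zimsefeenu/ meets the structural description of the rule, so the form surfaces unchanged.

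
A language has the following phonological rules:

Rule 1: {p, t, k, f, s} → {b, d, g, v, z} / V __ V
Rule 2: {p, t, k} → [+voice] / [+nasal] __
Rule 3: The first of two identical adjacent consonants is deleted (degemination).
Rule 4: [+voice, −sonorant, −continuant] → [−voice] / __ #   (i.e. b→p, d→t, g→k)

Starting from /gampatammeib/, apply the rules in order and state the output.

Rule 1 (intervocalic voicing): /t/ is a voiceless obstruent between vowels /a/ and /a/, so it voices to [d]. /gampatammeib/ → gampadammeib.
Rule 2 (post-nasal voicing): /p/ is a voiceless stop immediately after the nasal /m/, so it voices to [b]. /gampadammeib/ → gambadammeib.
Rule 3 (degemination): /mm/ is a geminate; the first /m/ deletes. /gambadammeib/ → gambadameib.
Rule 4 (final devoicing): /b/ is a voiced stop in word-final position, so it devoices to [p]. /gambadameib/ → gambadameip.

gambadameip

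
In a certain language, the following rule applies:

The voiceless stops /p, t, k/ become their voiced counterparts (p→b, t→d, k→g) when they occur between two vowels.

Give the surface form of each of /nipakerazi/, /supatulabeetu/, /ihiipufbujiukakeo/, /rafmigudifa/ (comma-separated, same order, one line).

/nipakerazi/: /p/ is a voiceless stop between vowels /i/ and /a/, so it voices to [b]. /k/ is a voiceless stop between vowels /a/ and /e/, so it voices to [g]. → [nibagerazi].
/supatulabeetu/: /p/ is a voiceless stop between vowels /u/ and /a/, so it voices to [b]. /t/ is a voiceless stop between vowels /a/ and /u/, so it voices to [d]. /t/ is a voiceless stop between vowels /e/ and /u/, so it voices to [d]. → [subadulabeedu].
/ihiipufbujiukakeo/: /p/ is a voiceless stop between vowels /i/ and /u/, so it voices to [b]. /k/ is a voiceless stop between vowels /u/ and /a/, so it voices to [g]. /k/ is a voiceless stop between vowels /a/ and /e/, so it voices to [g]. → [ihiibufbujiugageo].
/rafmigudifa/: the rule's environment is not met; surfaces unchanged as [rafmigudifa].

nibagerazi, subadulabeedu, ihiibufbujiugageo, rafmigudifa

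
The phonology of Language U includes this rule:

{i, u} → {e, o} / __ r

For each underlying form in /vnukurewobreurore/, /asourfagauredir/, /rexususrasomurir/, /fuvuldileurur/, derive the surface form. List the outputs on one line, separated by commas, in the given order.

vnukorewobreorore, asoorfagaoreder, rexususrasomorer, fuvuldileoror

/vnukurewobreurore/: /u/ is a high vowel immediately before /r/, so it lowers to [o]. /u/ is a high vowel immediately before /r/, so it lowers to [o]. → [vnukorewobreorore].
/asourfagauredir/: /u/ is a high vowel immediately before /r/, so it lowers to [o]. /u/ is a high vowel immediately before /r/, so it lowers to [o]. /i/ is a high vowel immediately before /r/, so it lowers to [e]. → [asoorfagaoreder].
/rexususrasomurir/: /u/ is a high vowel immediately before /r/, so it lowers to [o]. /i/ is a high vowel immediately before /r/, so it lowers to [e]. → [rexususrasomorer].
/fuvuldileurur/: /u/ is a high vowel immediately before /r/, so it lowers to [o]. /u/ is a high vowel immediately before /r/, so it lowers to [o]. → [fuvuldileoror].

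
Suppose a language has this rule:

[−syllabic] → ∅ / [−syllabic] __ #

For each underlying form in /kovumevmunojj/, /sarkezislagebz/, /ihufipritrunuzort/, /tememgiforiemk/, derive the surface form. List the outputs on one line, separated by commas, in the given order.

/kovumevmunojj/: /j/ is the second consonant of a word-final cluster /jj/, so it deletes. → [kovumevmunoj].
/sarkezislagebz/: /z/ is the second consonant of a word-final cluster /bz/, so it deletes. → [sarkezislageb].
/ihufipritrunuzort/: /t/ is the second consonant of a word-final cluster /rt/, so it deletes. → [ihufipritrunuzor].
/tememgiforiemk/: /k/ is the second consonant of a word-final cluster /mk/, so it deletes. → [tememgiforiem].

kovumevmunoj, sarkezislageb, ihufipritrunuzor, tememgiforiem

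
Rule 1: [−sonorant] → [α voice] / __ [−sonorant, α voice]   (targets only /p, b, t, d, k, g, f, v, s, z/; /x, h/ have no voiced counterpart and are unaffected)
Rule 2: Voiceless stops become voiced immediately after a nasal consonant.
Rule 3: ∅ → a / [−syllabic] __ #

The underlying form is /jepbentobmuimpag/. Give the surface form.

Rule 1 (regressive voicing assimilation): /p/ precedes the voiced obstruent /b/, so it voices to [b] by assimilation. /jepbentobmuimpag/ → jebbentobmuimpag.
Rule 2 (post-nasal voicing): /t/ is a voiceless stop immediately after the nasal /n/, so it voices to [d]. /p/ is a voiceless stop immediately after the nasal /m/, so it voices to [b]. /jebbentobmuimpag/ → jebbendobmuimbag.
Rule 3 (final a-epenthesis): the form ends in the consonant /g/, so [a] is inserted word-finally. /jebbendobmuimbag/ → jebbendobmuimbaga.

jebbendobmuimbaga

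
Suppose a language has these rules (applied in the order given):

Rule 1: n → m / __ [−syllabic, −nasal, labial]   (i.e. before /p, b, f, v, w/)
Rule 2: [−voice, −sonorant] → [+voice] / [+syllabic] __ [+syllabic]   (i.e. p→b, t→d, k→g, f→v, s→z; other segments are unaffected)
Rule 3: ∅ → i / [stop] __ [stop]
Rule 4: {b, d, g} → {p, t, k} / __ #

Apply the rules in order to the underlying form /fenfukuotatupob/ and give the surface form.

femfuguodadubop

Rule 1 (nasal place assimilation): /n/ precedes the labial consonant /f/, so it assimilates in place to [m]. /fenfukuotatupob/ → femfukuotatupob.
Rule 2 (intervocalic voicing): /k/ is a voiceless obstruent between vowels /u/ and /u/, so it voices to [g]. /t/ is a voiceless obstruent between vowels /o/ and /a/, so it voices to [d]. /t/ is a voiceless obstruent between vowels /a/ and /u/, so it voices to [d]. /p/ is a voiceless obstruent between vowels /u/ and /o/, so it voices to [b]. /femfukuotatupob/ → femfuguodadubob.
Rule 3 (stop-cluster i-epenthesis): no segment meets the environment; /femfuguodadubob/ is unchanged.
Rule 4 (final devoicing): /b/ is a voiced stop in word-final position, so it devoices to [p]. /femfuguodadubob/ → femfuguodadubop.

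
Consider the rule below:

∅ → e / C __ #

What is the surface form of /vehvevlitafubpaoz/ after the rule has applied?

the form ends in the consonant /z/, so [e] is inserted word-finally.
Surface form: [vehvevlitafubpaoze].

vehvevlitafubpaoze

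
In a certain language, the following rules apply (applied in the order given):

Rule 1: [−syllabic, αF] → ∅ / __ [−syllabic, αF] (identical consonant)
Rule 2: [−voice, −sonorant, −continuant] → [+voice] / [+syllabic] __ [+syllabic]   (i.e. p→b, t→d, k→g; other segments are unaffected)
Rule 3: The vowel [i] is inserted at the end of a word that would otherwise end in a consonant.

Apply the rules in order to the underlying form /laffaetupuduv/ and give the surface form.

lafaedubuduvi

Rule 1 (degemination): /ff/ is a geminate; the first /f/ deletes. /laffaetupuduv/ → lafaetupuduv.
Rule 2 (intervocalic voicing): /t/ is a voiceless stop between vowels /e/ and /u/, so it voices to [d]. /p/ is a voiceless stop between vowels /u/ and /u/, so it voices to [b]. /lafaetupuduv/ → lafaedubuduv.
Rule 3 (final i-epenthesis): the form ends in the consonant /v/, so [i] is inserted word-finally. /lafaedubuduv/ → lafaedubuduvi.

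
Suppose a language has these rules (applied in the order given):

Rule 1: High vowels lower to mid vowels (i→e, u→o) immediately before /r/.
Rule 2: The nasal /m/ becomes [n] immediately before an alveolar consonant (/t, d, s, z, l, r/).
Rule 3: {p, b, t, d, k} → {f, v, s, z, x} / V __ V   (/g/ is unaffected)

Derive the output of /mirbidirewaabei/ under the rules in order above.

merbizerewaavei

Rule 1 (pre-rhotic lowering): /i/ is a high vowel immediately before /r/, so it lowers to [e]. /i/ is a high vowel immediately before /r/, so it lowers to [e]. /mirbidirewaabei/ → merbiderewaabei.
Rule 2 (nasal place assimilation): no segment meets the environment; /merbiderewaabei/ is unchanged.
Rule 3 (intervocalic spirantization): /d/ is a stop between vowels /i/ and /e/, so it spirantizes to the fricative [z]. /b/ is a stop between vowels /a/ and /e/, so it spirantizes to the fricative [v]. /merbiderewaabei/ → merbizerewaavei.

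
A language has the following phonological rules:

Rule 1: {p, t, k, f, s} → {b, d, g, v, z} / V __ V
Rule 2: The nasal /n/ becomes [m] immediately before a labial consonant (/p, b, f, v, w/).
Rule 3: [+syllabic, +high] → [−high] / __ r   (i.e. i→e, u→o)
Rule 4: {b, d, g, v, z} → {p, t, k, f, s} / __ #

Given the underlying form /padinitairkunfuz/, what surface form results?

padinidaerkumfus

Rule 1 (intervocalic voicing): /t/ is a voiceless obstruent between vowels /i/ and /a/, so it voices to [d]. /padinitairkunfuz/ → padinidairkunfuz.
Rule 2 (nasal place assimilation): /n/ precedes the labial consonant /f/, so it assimilates in place to [m]. /padinidairkunfuz/ → padinidairkumfuz.
Rule 3 (pre-rhotic lowering): /i/ is a high vowel immediately before /r/, so it lowers to [e]. /padinidairkumfuz/ → padinidaerkumfuz.
Rule 4 (final devoicing): /z/ is a voiced obstruent in word-final position, so it devoices to [s]. /padinidaerkumfuz/ → padinidaerkumfus.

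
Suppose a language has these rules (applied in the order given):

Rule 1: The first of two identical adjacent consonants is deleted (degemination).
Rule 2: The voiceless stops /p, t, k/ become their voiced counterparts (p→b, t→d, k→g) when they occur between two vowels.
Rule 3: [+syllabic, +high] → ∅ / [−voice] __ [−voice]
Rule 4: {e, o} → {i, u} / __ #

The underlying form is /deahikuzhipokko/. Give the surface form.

deahiguzhibogu

Rule 1 (degemination): /kk/ is a geminate; the first /k/ deletes. /deahikuzhipokko/ → deahikuzhipoko.
Rule 2 (intervocalic voicing): /k/ is a voiceless stop between vowels /i/ and /u/, so it voices to [g]. /p/ is a voiceless stop between vowels /i/ and /o/, so it voices to [b]. /k/ is a voiceless stop between vowels /o/ and /o/, so it voices to [g]. /deahikuzhipoko/ → deahiguzhibogo.
Rule 3 (high vowel syncope): no segment meets the environment; /deahiguzhibogo/ is unchanged.
Rule 4 (final vowel raising): /o/ is a mid vowel in word-final position, so it raises to [u]. /deahiguzhibogo/ → deahiguzhibogu.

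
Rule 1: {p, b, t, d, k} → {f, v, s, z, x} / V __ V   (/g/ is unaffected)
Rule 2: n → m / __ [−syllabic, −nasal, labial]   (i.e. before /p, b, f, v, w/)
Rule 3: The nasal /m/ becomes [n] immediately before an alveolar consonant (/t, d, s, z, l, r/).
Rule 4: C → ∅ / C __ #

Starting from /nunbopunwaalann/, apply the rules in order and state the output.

Rule 1 (intervocalic spirantization): /p/ is a stop between vowels /o/ and /u/, so it spirantizes to the fricative [f]. /nunbopunwaalann/ → nunbofunwaalann.
Rule 2 (nasal place assimilation): /n/ precedes the labial consonant /b/, so it assimilates in place to [m]. /n/ precedes the labial consonant /w/, so it assimilates in place to [m]. /nunbofunwaalann/ → numbofumwaalann.
Rule 3 (nasal place assimilation): no segment meets the environment; /numbofumwaalann/ is unchanged.
Rule 4 (final cluster simplification): /n/ is the second consonant of a word-final cluster /nn/, so it deletes. /numbofumwaalann/ → numbofumwaalan.

numbofumwaalan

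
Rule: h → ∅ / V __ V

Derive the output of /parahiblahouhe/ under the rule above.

/h/ occurs between vowels /a/ and /i/, so it deletes.
/h/ occurs between vowels /a/ and /o/, so it deletes.
/h/ occurs between vowels /u/ and /e/, so it deletes.
Surface form: [paraiblaoue].

paraiblaoue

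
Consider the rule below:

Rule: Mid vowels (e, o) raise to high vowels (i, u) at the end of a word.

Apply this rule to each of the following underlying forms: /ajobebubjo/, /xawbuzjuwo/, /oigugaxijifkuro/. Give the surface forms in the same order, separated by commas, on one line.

ajobebubju, xawbuzjuwu, oigugaxijifkuru

/ajobebubjo/: /o/ is a mid vowel in word-final position, so it raises to [u]. → [ajobebubju].
/xawbuzjuwo/: /o/ is a mid vowel in word-final position, so it raises to [u]. → [xawbuzjuwu].
/oigugaxijifkuro/: /o/ is a mid vowel in word-final position, so it raises to [u]. → [oigugaxijifkuru].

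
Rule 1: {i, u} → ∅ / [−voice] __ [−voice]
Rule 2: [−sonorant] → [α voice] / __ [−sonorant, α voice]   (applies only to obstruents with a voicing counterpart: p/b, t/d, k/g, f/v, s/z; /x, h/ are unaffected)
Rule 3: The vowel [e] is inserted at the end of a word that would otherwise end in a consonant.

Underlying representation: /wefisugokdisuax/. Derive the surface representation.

Rule 1 (high vowel syncope): /i/ is a high vowel flanked by voiceless consonants /f/ and /s/, so it deletes. /wefisugokdisuax/ → wefsugokdisuax.
Rule 2 (regressive voicing assimilation): /k/ precedes the voiced obstruent /d/, so it voices to [g] by assimilation. /wefsugokdisuax/ → wefsugogdisuax.
Rule 3 (final e-epenthesis): the form ends in the consonant /x/, so [e] is inserted word-finally. /wefsugogdisuax/ → wefsugogdisuaxe.

wefsugogdisuaxe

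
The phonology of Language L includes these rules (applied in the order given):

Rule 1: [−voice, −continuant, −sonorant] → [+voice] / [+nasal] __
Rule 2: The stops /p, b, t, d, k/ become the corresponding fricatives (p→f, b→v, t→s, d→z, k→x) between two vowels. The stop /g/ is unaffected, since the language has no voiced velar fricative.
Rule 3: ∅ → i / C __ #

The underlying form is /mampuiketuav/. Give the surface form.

mambuixesuavi

Rule 1 (post-nasal voicing): /p/ is a voiceless stop immediately after the nasal /m/, so it voices to [b]. /mampuiketuav/ → mambuiketuav.
Rule 2 (intervocalic spirantization): /k/ is a stop between vowels /i/ and /e/, so it spirantizes to the fricative [x]. /t/ is a stop between vowels /e/ and /u/, so it spirantizes to the fricative [s]. /mambuiketuav/ → mambuixesuav.
Rule 3 (final i-epenthesis): the form ends in the consonant /v/, so [i] is inserted word-finally. /mambuixesuav/ → mambuixesuavi.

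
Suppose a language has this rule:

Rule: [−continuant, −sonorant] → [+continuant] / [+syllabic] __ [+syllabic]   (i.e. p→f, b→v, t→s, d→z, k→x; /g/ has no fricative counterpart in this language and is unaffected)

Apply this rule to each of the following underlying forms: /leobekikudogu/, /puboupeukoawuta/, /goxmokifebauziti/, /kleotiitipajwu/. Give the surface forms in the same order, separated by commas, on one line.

/leobekikudogu/: /b/ is a stop between vowels /o/ and /e/, so it spirantizes to the fricative [v]. /k/ is a stop between vowels /e/ and /i/, so it spirantizes to the fricative [x]. /k/ is a stop between vowels /i/ and /u/, so it spirantizes to the fricative [x]. /d/ is a stop between vowels /u/ and /o/, so it spirantizes to the fricative [z]. → [leovexixuzogu].
/puboupeukoawuta/: /b/ is a stop between vowels /u/ and /o/, so it spirantizes to the fricative [v]. /p/ is a stop between vowels /u/ and /e/, so it spirantizes to the fricative [f]. /k/ is a stop between vowels /u/ and /o/, so it spirantizes to the fricative [x]. /t/ is a stop between vowels /u/ and /a/, so it spirantizes to the fricative [s]. → [puvoufeuxoawusa].
/goxmokifebauziti/: /k/ is a stop between vowels /o/ and /i/, so it spirantizes to the fricative [x]. /b/ is a stop between vowels /e/ and /a/, so it spirantizes to the fricative [v]. /t/ is a stop between vowels /i/ and /i/, so it spirantizes to the fricative [s]. → [goxmoxifevauzisi].
/kleotiitipajwu/: /t/ is a stop between vowels /o/ and /i/, so it spirantizes to the fricative [s]. /t/ is a stop between vowels /i/ and /i/, so it spirantizes to the fricative [s]. /p/ is a stop between vowels /i/ and /a/, so it spirantizes to the fricative [f]. → [kleosiisifajwu].

leovexixuzogu, puvoufeuxoawusa, goxmoxifevauzisi, kleosiisifajwu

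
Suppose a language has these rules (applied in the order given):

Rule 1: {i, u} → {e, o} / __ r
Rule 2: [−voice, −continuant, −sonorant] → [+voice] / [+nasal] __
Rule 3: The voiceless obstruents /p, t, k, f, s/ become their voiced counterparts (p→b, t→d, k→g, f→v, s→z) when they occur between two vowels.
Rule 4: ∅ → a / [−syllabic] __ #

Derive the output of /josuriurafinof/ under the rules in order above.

jozorioravinofa

Rule 1 (pre-rhotic lowering): /u/ is a high vowel immediately before /r/, so it lowers to [o]. /u/ is a high vowel immediately before /r/, so it lowers to [o]. /josuriurafinof/ → josoriorafinof.
Rule 2 (post-nasal voicing): no segment meets the environment; /josoriorafinof/ is unchanged.
Rule 3 (intervocalic voicing): /s/ is a voiceless obstruent between vowels /o/ and /o/, so it voices to [z]. /f/ is a voiceless obstruent between vowels /a/ and /i/, so it voices to [v]. /josoriorafinof/ → jozorioravinof.
Rule 4 (final a-epenthesis): the form ends in the consonant /f/, so [a] is inserted word-finally. /jozorioravinof/ → jozorioravinofa.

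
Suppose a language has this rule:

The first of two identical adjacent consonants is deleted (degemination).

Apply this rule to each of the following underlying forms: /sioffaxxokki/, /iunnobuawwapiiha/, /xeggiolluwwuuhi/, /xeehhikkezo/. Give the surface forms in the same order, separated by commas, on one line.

/sioffaxxokki/: /ff/ is a geminate; the first /f/ deletes. /xx/ is a geminate; the first /x/ deletes. /kk/ is a geminate; the first /k/ deletes. → [siofaxoki].
/iunnobuawwapiiha/: /nn/ is a geminate; the first /n/ deletes. /ww/ is a geminate; the first /w/ deletes. → [iunobuawapiiha].
/xeggiolluwwuuhi/: /gg/ is a geminate; the first /g/ deletes. /ll/ is a geminate; the first /l/ deletes. /ww/ is a geminate; the first /w/ deletes. → [xegioluwuuhi].
/xeehhikkezo/: /hh/ is a geminate; the first /h/ deletes. /kk/ is a geminate; the first /k/ deletes. → [xeehikezo].

siofaxoki, iunobuawapiiha, xegioluwuuhi, xeehikezo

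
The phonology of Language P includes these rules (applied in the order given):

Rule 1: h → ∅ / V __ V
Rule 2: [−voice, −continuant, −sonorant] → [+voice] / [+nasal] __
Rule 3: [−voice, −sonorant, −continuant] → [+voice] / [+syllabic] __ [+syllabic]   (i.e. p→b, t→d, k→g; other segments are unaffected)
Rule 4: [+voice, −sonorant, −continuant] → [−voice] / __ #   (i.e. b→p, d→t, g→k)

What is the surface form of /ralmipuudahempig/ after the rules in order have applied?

ralmibuudaembik

Rule 1 (intervocalic h-deletion): /h/ occurs between vowels /a/ and /e/, so it deletes. /ralmipuudahempig/ → ralmipuudaempig.
Rule 2 (post-nasal voicing): /p/ is a voiceless stop immediately after the nasal /m/, so it voices to [b]. /ralmipuudaempig/ → ralmipuudaembig.
Rule 3 (intervocalic voicing): /p/ is a voiceless stop between vowels /i/ and /u/, so it voices to [b]. /ralmipuudaembig/ → ralmibuudaembig.
Rule 4 (final devoicing): /g/ is a voiced stop in word-final position, so it devoices to [k]. /ralmibuudaembig/ → ralmibuudaembik.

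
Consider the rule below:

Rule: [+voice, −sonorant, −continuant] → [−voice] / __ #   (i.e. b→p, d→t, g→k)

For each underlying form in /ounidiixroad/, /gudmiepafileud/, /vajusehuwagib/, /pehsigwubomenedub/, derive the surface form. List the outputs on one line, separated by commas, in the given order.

ounidiixroat, gudmiepafileut, vajusehuwagip, pehsigwubomenedup

/ounidiixroad/: /d/ is a voiced stop in word-final position, so it devoices to [t]. → [ounidiixroat].
/gudmiepafileud/: /d/ is a voiced stop in word-final position, so it devoices to [t]. → [gudmiepafileut].
/vajusehuwagib/: /b/ is a voiced stop in word-final position, so it devoices to [p]. → [vajusehuwagip].
/pehsigwubomenedub/: /b/ is a voiced stop in word-final position, so it devoices to [p]. → [pehsigwubomenedup].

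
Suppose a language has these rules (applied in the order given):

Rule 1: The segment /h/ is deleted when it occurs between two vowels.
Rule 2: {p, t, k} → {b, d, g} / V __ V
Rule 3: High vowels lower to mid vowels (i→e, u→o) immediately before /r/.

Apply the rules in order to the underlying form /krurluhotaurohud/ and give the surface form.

Rule 1 (intervocalic h-deletion): /h/ occurs between vowels /u/ and /o/, so it deletes. /h/ occurs between vowels /o/ and /u/, so it deletes. /krurluhotaurohud/ → krurluotauroud.
Rule 2 (intervocalic voicing): /t/ is a voiceless stop between vowels /o/ and /a/, so it voices to [d]. /krurluotauroud/ → krurluodauroud.
Rule 3 (pre-rhotic lowering): /u/ is a high vowel immediately before /r/, so it lowers to [o]. /u/ is a high vowel immediately before /r/, so it lowers to [o]. /krurluodauroud/ → krorluodaoroud.

krorluodaoroud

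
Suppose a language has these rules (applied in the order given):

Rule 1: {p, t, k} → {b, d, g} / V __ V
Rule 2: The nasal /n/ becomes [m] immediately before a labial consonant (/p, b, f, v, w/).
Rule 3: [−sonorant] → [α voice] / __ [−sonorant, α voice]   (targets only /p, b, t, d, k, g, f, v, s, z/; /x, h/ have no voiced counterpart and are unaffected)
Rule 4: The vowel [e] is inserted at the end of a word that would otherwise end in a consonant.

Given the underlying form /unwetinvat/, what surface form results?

Rule 1 (intervocalic voicing): /t/ is a voiceless stop between vowels /e/ and /i/, so it voices to [d]. /unwetinvat/ → unwedinvat.
Rule 2 (nasal place assimilation): /n/ precedes the labial consonant /w/, so it assimilates in place to [m]. /n/ precedes the labial consonant /v/, so it assimilates in place to [m]. /unwedinvat/ → umwedimvat.
Rule 3 (regressive voicing assimilation): no segment meets the environment; /umwedimvat/ is unchanged.
Rule 4 (final e-epenthesis): the form ends in the consonant /t/, so [e] is inserted word-finally. /umwedimvat/ → umwedimvate.

umwedimvate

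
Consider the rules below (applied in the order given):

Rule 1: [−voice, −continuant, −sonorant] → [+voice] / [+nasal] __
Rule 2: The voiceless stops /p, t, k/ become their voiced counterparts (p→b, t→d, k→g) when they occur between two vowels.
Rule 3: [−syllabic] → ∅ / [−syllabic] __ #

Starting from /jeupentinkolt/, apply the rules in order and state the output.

Rule 1 (post-nasal voicing): /t/ is a voiceless stop immediately after the nasal /n/, so it voices to [d]. /k/ is a voiceless stop immediately after the nasal /n/, so it voices to [g]. /jeupentinkolt/ → jeupendingolt.
Rule 2 (intervocalic voicing): /p/ is a voiceless stop between vowels /u/ and /e/, so it voices to [b]. /jeupendingolt/ → jeubendingolt.
Rule 3 (final cluster simplification): /t/ is the second consonant of a word-final cluster /lt/, so it deletes. /jeubendingolt/ → jeubendingol.

jeubendingol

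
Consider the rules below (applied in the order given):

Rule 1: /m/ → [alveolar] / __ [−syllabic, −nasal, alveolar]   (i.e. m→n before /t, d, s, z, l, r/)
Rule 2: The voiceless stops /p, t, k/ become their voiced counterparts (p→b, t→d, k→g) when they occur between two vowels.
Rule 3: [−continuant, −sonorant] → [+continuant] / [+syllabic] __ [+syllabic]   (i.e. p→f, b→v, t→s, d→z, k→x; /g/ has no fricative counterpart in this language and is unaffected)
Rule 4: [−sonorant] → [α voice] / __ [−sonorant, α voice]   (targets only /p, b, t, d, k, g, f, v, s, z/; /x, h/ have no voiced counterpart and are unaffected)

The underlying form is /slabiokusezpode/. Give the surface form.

Rule 1 (nasal place assimilation): no segment meets the environment; /slabiokusezpode/ is unchanged.
Rule 2 (intervocalic voicing): /k/ is a voiceless stop between vowels /o/ and /u/, so it voices to [g]. /slabiokusezpode/ → slabiogusezpode.
Rule 3 (intervocalic spirantization): /b/ is a stop between vowels /a/ and /i/, so it spirantizes to the fricative [v]. /d/ is a stop between vowels /o/ and /e/, so it spirantizes to the fricative [z]. /slabiogusezpode/ → slaviogusezpoze.
Rule 4 (regressive voicing assimilation): /z/ precedes the voiceless obstruent /p/, so it devoices to [s] by assimilation. /slaviogusezpoze/ → slaviogusespoze.

slaviogusespoze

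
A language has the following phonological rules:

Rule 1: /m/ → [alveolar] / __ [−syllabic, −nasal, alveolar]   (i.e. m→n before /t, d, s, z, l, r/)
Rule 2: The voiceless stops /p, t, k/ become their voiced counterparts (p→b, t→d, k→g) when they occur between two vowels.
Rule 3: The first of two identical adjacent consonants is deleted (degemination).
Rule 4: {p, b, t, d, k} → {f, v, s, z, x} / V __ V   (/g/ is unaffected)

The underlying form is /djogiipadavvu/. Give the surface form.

djogiivazavu

Rule 1 (nasal place assimilation): no segment meets the environment; /djogiipadavvu/ is unchanged.
Rule 2 (intervocalic voicing): /p/ is a voiceless stop between vowels /i/ and /a/, so it voices to [b]. /djogiipadavvu/ → djogiibadavvu.
Rule 3 (degemination): /vv/ is a geminate; the first /v/ deletes. /djogiibadavvu/ → djogiibadavu.
Rule 4 (intervocalic spirantization): /b/ is a stop between vowels /i/ and /a/, so it spirantizes to the fricative [v]. /d/ is a stop between vowels /a/ and /a/, so it spirantizes to the fricative [z]. /djogiibadavu/ → djogiivazavu.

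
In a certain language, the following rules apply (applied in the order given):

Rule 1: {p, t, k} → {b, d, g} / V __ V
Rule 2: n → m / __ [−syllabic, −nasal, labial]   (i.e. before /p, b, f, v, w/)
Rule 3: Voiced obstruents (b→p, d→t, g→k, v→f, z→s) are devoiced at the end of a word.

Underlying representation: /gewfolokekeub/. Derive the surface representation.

Rule 1 (intervocalic voicing): /k/ is a voiceless stop between vowels /o/ and /e/, so it voices to [g]. /k/ is a voiceless stop between vowels /e/ and /e/, so it voices to [g]. /gewfolokekeub/ → gewfologegeub.
Rule 2 (nasal place assimilation): no segment meets the environment; /gewfologegeub/ is unchanged.
Rule 3 (final devoicing): /b/ is a voiced obstruent in word-final position, so it devoices to [p]. /gewfologegeub/ → gewfologegeup.

gewfologegeup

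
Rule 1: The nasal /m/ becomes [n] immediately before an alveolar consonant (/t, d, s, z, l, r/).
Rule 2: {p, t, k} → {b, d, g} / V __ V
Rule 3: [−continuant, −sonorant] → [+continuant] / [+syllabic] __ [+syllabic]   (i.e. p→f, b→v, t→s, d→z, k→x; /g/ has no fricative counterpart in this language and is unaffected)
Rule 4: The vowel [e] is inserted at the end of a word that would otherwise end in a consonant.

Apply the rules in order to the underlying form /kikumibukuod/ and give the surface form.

kigumivuguode

Rule 1 (nasal place assimilation): no segment meets the environment; /kikumibukuod/ is unchanged.
Rule 2 (intervocalic voicing): /k/ is a voiceless stop between vowels /i/ and /u/, so it voices to [g]. /k/ is a voiceless stop between vowels /u/ and /u/, so it voices to [g]. /kikumibukuod/ → kigumibuguod.
Rule 3 (intervocalic spirantization): /b/ is a stop between vowels /i/ and /u/, so it spirantizes to the fricative [v]. /kigumibuguod/ → kigumivuguod.
Rule 4 (final e-epenthesis): the form ends in the consonant /d/, so [e] is inserted word-finally. /kigumivuguod/ → kigumivuguode.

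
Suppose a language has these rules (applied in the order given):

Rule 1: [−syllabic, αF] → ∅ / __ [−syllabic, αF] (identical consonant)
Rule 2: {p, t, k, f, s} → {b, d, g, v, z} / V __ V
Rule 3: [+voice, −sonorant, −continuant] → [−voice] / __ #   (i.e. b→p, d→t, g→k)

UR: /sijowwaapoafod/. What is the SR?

sijowaaboavot

Rule 1 (degemination): /ww/ is a geminate; the first /w/ deletes. /sijowwaapoafod/ → sijowaapoafod.
Rule 2 (intervocalic voicing): /p/ is a voiceless obstruent between vowels /a/ and /o/, so it voices to [b]. /f/ is a voiceless obstruent between vowels /a/ and /o/, so it voices to [v]. /sijowaapoafod/ → sijowaaboavod.
Rule 3 (final devoicing): /d/ is a voiced stop in word-final position, so it devoices to [t]. /sijowaaboavod/ → sijowaaboavot.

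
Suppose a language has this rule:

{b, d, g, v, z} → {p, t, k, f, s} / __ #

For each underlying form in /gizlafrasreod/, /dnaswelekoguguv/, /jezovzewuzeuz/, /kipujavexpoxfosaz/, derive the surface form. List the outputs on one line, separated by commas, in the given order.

/gizlafrasreod/: /d/ is a voiced obstruent in word-final position, so it devoices to [t]. → [gizlafrasreot].
/dnaswelekoguguv/: /v/ is a voiced obstruent in word-final position, so it devoices to [f]. → [dnaswelekoguguf].
/jezovzewuzeuz/: /z/ is a voiced obstruent in word-final position, so it devoices to [s]. → [jezovzewuzeus].
/kipujavexpoxfosaz/: /z/ is a voiced obstruent in word-final position, so it devoices to [s]. → [kipujavexpoxfosas].

gizlafrasreot, dnaswelekoguguf, jezovzewuzeus, kipujavexpoxfosas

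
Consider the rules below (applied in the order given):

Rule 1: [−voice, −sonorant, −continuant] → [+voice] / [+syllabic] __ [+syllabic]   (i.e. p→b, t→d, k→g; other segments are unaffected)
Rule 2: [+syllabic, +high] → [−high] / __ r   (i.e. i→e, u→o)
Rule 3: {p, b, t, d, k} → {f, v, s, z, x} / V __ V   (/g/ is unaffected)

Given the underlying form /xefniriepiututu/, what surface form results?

xefnerieviuzuzu

Rule 1 (intervocalic voicing): /p/ is a voiceless stop between vowels /e/ and /i/, so it voices to [b]. /t/ is a voiceless stop between vowels /u/ and /u/, so it voices to [d]. /t/ is a voiceless stop between vowels /u/ and /u/, so it voices to [d]. /xefniriepiututu/ → xefniriebiududu.
Rule 2 (pre-rhotic lowering): /i/ is a high vowel immediately before /r/, so it lowers to [e]. /xefniriebiududu/ → xefneriebiududu.
Rule 3 (intervocalic spirantization): /b/ is a stop between vowels /e/ and /i/, so it spirantizes to the fricative [v]. /d/ is a stop between vowels /u/ and /u/, so it spirantizes to the fricative [z]. /d/ is a stop between vowels /u/ and /u/, so it spirantizes to the fricative [z]. /xefneriebiududu/ → xefnerieviuzuzu.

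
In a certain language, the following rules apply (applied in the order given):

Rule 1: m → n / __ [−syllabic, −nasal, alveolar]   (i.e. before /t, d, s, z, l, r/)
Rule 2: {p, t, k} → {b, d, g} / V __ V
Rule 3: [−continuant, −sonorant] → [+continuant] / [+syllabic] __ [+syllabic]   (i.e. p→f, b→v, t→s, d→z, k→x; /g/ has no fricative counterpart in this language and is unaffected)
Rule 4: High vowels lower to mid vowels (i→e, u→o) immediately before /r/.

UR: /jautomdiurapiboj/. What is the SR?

Rule 1 (nasal place assimilation): /m/ precedes the alveolar consonant /d/, so it assimilates in place to [n]. /jautomdiurapiboj/ → jautondiurapiboj.
Rule 2 (intervocalic voicing): /t/ is a voiceless stop between vowels /u/ and /o/, so it voices to [d]. /p/ is a voiceless stop between vowels /a/ and /i/, so it voices to [b]. /jautondiurapiboj/ → jaudondiurabiboj.
Rule 3 (intervocalic spirantization): /d/ is a stop between vowels /u/ and /o/, so it spirantizes to the fricative [z]. /b/ is a stop between vowels /a/ and /i/, so it spirantizes to the fricative [v]. /b/ is a stop between vowels /i/ and /o/, so it spirantizes to the fricative [v]. /jaudondiurabiboj/ → jauzondiuravivoj.
Rule 4 (pre-rhotic lowering): /u/ is a high vowel immediately before /r/, so it lowers to [o]. /jauzondiuravivoj/ → jauzondioravivoj.

jauzondioravivoj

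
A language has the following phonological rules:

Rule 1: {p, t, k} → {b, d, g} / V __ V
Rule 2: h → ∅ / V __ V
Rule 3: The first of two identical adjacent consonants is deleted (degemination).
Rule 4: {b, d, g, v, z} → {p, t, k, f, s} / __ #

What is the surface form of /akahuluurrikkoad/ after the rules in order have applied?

Rule 1 (intervocalic voicing): /k/ is a voiceless stop between vowels /a/ and /a/, so it voices to [g]. /akahuluurrikkoad/ → agahuluurrikkoad.
Rule 2 (intervocalic h-deletion): /h/ occurs between vowels /a/ and /u/, so it deletes. /agahuluurrikkoad/ → agauluurrikkoad.
Rule 3 (degemination): /rr/ is a geminate; the first /r/ deletes. /kk/ is a geminate; the first /k/ deletes. /agauluurrikkoad/ → agauluurikoad.
Rule 4 (final devoicing): /d/ is a voiced obstruent in word-final position, so it devoices to [t]. /agauluurikoad/ → agauluurikoat.

agauluurikoat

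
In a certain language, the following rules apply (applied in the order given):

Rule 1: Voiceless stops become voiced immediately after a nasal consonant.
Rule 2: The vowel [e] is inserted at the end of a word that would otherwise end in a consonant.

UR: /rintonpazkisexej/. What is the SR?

Rule 1 (post-nasal voicing): /t/ is a voiceless stop immediately after the nasal /n/, so it voices to [d]. /p/ is a voiceless stop immediately after the nasal /n/, so it voices to [b]. /rintonpazkisexej/ → rindonbazkisexej.
Rule 2 (final e-epenthesis): the form ends in the consonant /j/, so [e] is inserted word-finally. /rindonbazkisexej/ → rindonbazkisexeje.

rindonbazkisexeje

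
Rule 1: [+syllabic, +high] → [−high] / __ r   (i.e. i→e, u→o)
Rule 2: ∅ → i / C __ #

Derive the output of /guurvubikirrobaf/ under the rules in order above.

guorvubikerrobafi

Rule 1 (pre-rhotic lowering): /u/ is a high vowel immediately before /r/, so it lowers to [o]. /i/ is a high vowel immediately before /r/, so it lowers to [e]. /guurvubikirrobaf/ → guorvubikerrobaf.
Rule 2 (final i-epenthesis): the form ends in the consonant /f/, so [i] is inserted word-finally. /guorvubikerrobaf/ → guorvubikerrobafi.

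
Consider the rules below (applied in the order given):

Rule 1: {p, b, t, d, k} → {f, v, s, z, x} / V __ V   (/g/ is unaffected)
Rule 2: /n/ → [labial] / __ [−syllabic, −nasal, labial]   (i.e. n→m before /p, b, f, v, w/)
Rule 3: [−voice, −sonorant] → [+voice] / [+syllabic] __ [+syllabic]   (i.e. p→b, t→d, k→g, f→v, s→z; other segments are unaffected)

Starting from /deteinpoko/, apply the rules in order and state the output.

dezeimpoxo

Rule 1 (intervocalic spirantization): /t/ is a stop between vowels /e/ and /e/, so it spirantizes to the fricative [s]. /k/ is a stop between vowels /o/ and /o/, so it spirantizes to the fricative [x]. /deteinpoko/ → deseinpoxo.
Rule 2 (nasal place assimilation): /n/ precedes the labial consonant /p/, so it assimilates in place to [m]. /deseinpoxo/ → deseimpoxo.
Rule 3 (intervocalic voicing): /s/ is a voiceless obstruent between vowels /e/ and /e/, so it voices to [z]. /deseimpoxo/ → dezeimpoxo.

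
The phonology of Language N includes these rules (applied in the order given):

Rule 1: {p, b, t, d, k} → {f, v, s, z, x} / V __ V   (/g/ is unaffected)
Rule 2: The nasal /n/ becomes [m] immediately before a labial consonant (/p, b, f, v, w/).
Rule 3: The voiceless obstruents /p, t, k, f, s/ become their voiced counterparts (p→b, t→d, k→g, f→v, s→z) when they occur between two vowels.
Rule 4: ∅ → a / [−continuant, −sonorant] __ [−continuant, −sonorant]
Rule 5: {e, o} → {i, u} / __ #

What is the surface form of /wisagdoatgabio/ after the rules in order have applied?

wizagadoatagaviu

Rule 1 (intervocalic spirantization): /b/ is a stop between vowels /a/ and /i/, so it spirantizes to the fricative [v]. /wisagdoatgabio/ → wisagdoatgavio.
Rule 2 (nasal place assimilation): no segment meets the environment; /wisagdoatgavio/ is unchanged.
Rule 3 (intervocalic voicing): /s/ is a voiceless obstruent between vowels /i/ and /a/, so it voices to [z]. /wisagdoatgavio/ → wizagdoatgavio.
Rule 4 (stop-cluster a-epenthesis): /g/ and /d/ form a stop–stop cluster, so [a] is inserted between them. /t/ and /g/ form a stop–stop cluster, so [a] is inserted between them. /wizagdoatgavio/ → wizagadoatagavio.
Rule 5 (final vowel raising): /o/ is a mid vowel in word-final position, so it raises to [u]. /wizagadoatagavio/ → wizagadoatagaviu.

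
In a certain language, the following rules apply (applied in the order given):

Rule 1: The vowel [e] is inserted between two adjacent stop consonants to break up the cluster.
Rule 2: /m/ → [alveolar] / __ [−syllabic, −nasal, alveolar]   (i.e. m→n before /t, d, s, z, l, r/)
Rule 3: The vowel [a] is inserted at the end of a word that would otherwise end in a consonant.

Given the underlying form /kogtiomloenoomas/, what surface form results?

kogetionloenoomasa

Rule 1 (stop-cluster e-epenthesis): /g/ and /t/ form a stop–stop cluster, so [e] is inserted between them. /kogtiomloenoomas/ → kogetiomloenoomas.
Rule 2 (nasal place assimilation): /m/ precedes the alveolar consonant /l/, so it assimilates in place to [n]. /kogetiomloenoomas/ → kogetionloenoomas.
Rule 3 (final a-epenthesis): the form ends in the consonant /s/, so [a] is inserted word-finally. /kogetionloenoomas/ → kogetionloenoomasa.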